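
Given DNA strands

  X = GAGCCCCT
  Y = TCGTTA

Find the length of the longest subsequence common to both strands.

2

Let dp[i][j] be the LCS length of the first i bases of X and the first j bases of Y. dp[i][j] = dp[i-1][j-1]+1 when the i-th and j-th bases match, else max(dp[i-1][j], dp[i][j-1]).
    ·  T  C  G  T  T  A
 ·  0  0  0  0  0  0  0
 G  0  0  0  1  1  1  1
 A  0  0  0  1  1  1  2
 G  0  0  0  1  1  1  2
 C  0  0  1  1  1  1  2
 C  0  0  1  1  1  1  2
 C  0  0  1  1  1  1  2
 C  0  0  1  1  1  1  2
 T  0  1  1  1  2  2  2
dp[8][6] = 2. One LCS (by backtracking along matches): GA.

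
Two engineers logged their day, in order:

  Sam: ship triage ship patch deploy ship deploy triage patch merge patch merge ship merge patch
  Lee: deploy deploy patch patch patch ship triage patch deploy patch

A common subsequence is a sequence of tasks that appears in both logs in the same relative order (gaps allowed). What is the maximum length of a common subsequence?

6

Taking deploy (Sam #5, Lee #1); then deploy (Sam #7, Lee #2); then patch (Sam #9, Lee #4); then patch (Sam #11, Lee #5); then ship (Sam #13, Lee #6); then patch (Sam #15, Lee #10) gives a common subsequence of length 6. dp[15][10] = 6 confirms this is the maximum.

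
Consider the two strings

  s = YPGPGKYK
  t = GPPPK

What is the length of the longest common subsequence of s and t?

3

Match P (s #2, t #3) → P (s #4, t #4) → K (s #8, t #5) — 3 characters in the same relative order in both, and the DP table's final entry dp[8][5] is also 3, so no common subsequence is longer.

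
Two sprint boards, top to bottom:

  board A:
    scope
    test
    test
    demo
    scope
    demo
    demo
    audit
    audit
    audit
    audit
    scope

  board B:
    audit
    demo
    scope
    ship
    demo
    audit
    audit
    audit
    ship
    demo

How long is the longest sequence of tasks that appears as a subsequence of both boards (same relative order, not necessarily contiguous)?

One common subsequence of length 6: demo at board A[4]=board B[2], then scope at board A[5]=board B[3], then demo at board A[7]=board B[5], then audit at board A[8]=board B[6], then audit at board A[9]=board B[7], then audit at board A[10]=board B[8]. Since dp[12][10] = 6, nothing longer is possible.

6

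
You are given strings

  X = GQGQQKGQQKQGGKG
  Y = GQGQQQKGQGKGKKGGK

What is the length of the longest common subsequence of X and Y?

Taking G [1,1] → Q [2,2] → G [3,3] → Q [4,5] → Q [5,6] → K [6,7] → G [7,8] → Q [8,9] → K [10,14] → G [12,15] → G [13,16] → K [14,17] gives a common subsequence of length 12, and the DP table's final entry dp[15][17] is also 12, so no common subsequence is longer.

12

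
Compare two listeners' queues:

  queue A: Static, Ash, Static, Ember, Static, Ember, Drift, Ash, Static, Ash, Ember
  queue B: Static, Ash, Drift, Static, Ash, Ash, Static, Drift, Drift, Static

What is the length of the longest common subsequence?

6

One common subsequence of length 6: Static at queue A[1]=queue B[1] → Ash at queue A[2]=queue B[2] → Static at queue A[3]=queue B[4] → Static at queue A[5]=queue B[7] → Drift at queue A[7]=queue B[9] → Static at queue A[9]=queue B[10], and the DP table's final entry dp[11][10] is also 6, so no common subsequence is longer.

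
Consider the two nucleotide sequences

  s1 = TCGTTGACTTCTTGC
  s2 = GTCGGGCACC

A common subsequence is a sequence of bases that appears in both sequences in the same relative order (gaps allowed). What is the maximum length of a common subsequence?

7

Taking T at s1[1]=s2[2], C at s1[2]=s2[3], G at s1[3]=s2[5], G at s1[6]=s2[6], A at s1[7]=s2[8], C at s1[11]=s2[9], C at s1[15]=s2[10] gives a common subsequence of length 7. The LCS DP gives dp[15][10] = 7, so this is optimal.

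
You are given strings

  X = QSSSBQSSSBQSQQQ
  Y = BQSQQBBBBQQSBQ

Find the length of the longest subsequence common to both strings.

Taking Q at X[1]=Y[2], S at X[2]=Y[3], B at X[5]=Y[9], Q at X[6]=Y[11], S at X[9]=Y[12], B at X[10]=Y[13], Q at X[15]=Y[14] gives a common subsequence of length 7. Since dp[15][14] = 7, nothing longer is possible.

7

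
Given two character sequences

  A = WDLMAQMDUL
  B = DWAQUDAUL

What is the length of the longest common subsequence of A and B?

6

Match W (A #1, B #2), A (A #5, B #3), Q (A #6, B #4), D (A #8, B #6), U (A #9, B #8), L (A #10, B #9) — 6 characters in the same relative order in both. Since dp[10][9] = 6, nothing longer is possible.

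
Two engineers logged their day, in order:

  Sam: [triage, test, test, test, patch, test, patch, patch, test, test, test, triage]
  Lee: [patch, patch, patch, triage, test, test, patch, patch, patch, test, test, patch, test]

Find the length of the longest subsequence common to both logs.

9

One common subsequence of length 9: triage (Sam #1, Lee #4), then test (Sam #3, Lee #5), then test (Sam #4, Lee #6), then patch (Sam #5, Lee #7), then patch (Sam #7, Lee #8), then patch (Sam #8, Lee #9), then test (Sam #9, Lee #10), then test (Sam #10, Lee #11), then test (Sam #11, Lee #13). Since dp[12][13] = 9, nothing longer is possible.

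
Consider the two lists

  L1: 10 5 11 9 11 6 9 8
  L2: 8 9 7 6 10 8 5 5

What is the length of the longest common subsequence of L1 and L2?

Let dp[i][j] be the LCS length of the first i values of L1 and the first j values of L2. dp[i][j] = dp[i-1][j-1]+1 when the i-th and j-th values match, else max(dp[i-1][j], dp[i][j-1]).
    ·  8  9  7  6 10  8  5  5
 ·  0  0  0  0  0  0  0  0  0
10  0  0  0  0  0  1  1  1  1
 5  0  0  0  0  0  1  1  2  2
11  0  0  0  0  0  1  1  2  2
 9  0  0  1  1  1  1  1  2  2
11  0  0  1  1  1  1  1  2  2
 6  0  0  1  1  2  2  2  2  2
 9  0  0  1  1  2  2  2  2  2
 8  0  1  1  1  2  2  3  3  3
dp[8][8] = 3. One LCS (by backtracking along matches): 9, 6, 8.

3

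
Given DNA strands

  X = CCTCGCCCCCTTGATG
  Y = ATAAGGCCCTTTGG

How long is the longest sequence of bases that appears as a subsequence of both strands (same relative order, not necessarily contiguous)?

One common subsequence of length 9: T (X #3, Y #2), G (X #5, Y #6), C (X #6, Y #7), C (X #7, Y #8), C (X #8, Y #9), T (X #11, Y #11), T (X #12, Y #12), G (X #13, Y #13), G (X #16, Y #14). The LCS DP gives dp[16][14] = 9, so this is optimal.

9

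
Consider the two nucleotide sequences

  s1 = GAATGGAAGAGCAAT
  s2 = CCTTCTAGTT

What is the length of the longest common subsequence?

Let dp[i][j] be the LCS length of the first i bases of s1 and the first j bases of s2. dp[i][j] = dp[i-1][j-1]+1 when the i-th and j-th bases match, else max(dp[i-1][j], dp[i][j-1]).
    ·  C  C  T  T  C  T  A  G  T  T
 ·  0  0  0  0  0  0  0  0  0  0  0
 G  0  0  0  0  0  0  0  0  1  1  1
 A  0  0  0  0  0  0  0  1  1  1  1
 A  0  0  0  0  0  0  0  1  1  1  1
 T  0  0  0  1  1  1  1  1  1  2  2
 G  0  0  0  1  1  1  1  1  2  2  2
 G  0  0  0  1  1  1  1  1  2  2  2
 A  0  0  0  1  1  1  1  2  2  2  2
 A  0  0  0  1  1  1  1  2  2  2  2
 G  0  0  0  1  1  1  1  2  3  3  3
 A  0  0  0  1  1  1  1  2  3  3  3
 G  0  0  0  1  1  1  1  2  3  3  3
 C  0  1  1  1  1  2  2  2  3  3  3
 A  0  1  1  1  1  2  2  3  3  3  3
 A  0  1  1  1  1  2  2  3  3  3  3
 T  0  1  1  2  2  2  3  3  3  4  4
dp[15][10] = 4. One LCS (by backtracking along matches): TAGT.

4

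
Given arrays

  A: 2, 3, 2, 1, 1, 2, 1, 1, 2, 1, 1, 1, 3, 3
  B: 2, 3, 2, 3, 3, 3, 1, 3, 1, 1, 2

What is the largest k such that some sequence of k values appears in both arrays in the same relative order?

Pick 2 at A[1]=B[1], then 3 at A[2]=B[2], then 2 at A[3]=B[3], then 1 at A[4]=B[7], then 1 at A[7]=B[9], then 1 at A[8]=B[10], then 2 at A[9]=B[11]; all 7 values appear in both, in order. The LCS DP gives dp[14][11] = 7, so this is optimal.

7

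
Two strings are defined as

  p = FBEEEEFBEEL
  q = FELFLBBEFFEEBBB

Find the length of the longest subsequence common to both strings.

Match F at p[1]=q[4]; then B at p[2]=q[7]; then E at p[3]=q[8]; then E at p[4]=q[11]; then E at p[5]=q[12]; then B at p[8]=q[15] — 6 characters in the same relative order in both. The LCS DP gives dp[11][15] = 6, so this is optimal.

6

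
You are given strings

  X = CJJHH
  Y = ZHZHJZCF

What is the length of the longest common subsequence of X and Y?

2

Match H (X #4, Y #2), H (X #5, Y #4) — 2 characters in the same relative order in both. The LCS DP gives dp[5][8] = 2, so this is optimal.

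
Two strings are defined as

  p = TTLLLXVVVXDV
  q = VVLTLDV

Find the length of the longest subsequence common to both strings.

4

Let dp[i][j] be the LCS length of the first i characters of p and the first j characters of q. dp[i][j] = dp[i-1][j-1]+1 when the i-th and j-th characters match, else max(dp[i-1][j], dp[i][j-1]).
    ·  V  V  L  T  L  D  V
 ·  0  0  0  0  0  0  0  0
 T  0  0  0  0  1  1  1  1
 T  0  0  0  0  1  1  1  1
 L  0  0  0  1  1  2  2  2
 L  0  0  0  1  1  2  2  2
 L  0  0  0  1  1  2  2  2
 X  0  0  0  1  1  2  2  2
 V  0  1  1  1  1  2  2  3
 V  0  1  2  2  2  2  2  3
 V  0  1  2  2  2  2  2  3
 X  0  1  2  2  2  2  2  3
 D  0  1  2  2  2  2  3  3
 V  0  1  2  2  2  2  3  4
dp[12][7] = 4. One LCS (by backtracking along matches): TLDV.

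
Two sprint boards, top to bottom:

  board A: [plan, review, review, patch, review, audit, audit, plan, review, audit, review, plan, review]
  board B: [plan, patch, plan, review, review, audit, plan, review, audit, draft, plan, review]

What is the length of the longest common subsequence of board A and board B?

9

Pick plan (board A #1, board B #3), then review (board A #3, board B #4), then review (board A #5, board B #5), then audit (board A #7, board B #6), then plan (board A #8, board B #7), then review (board A #9, board B #8), then audit (board A #10, board B #9), then plan (board A #12, board B #11), then review (board A #13, board B #12); all 9 tasks appear in both, in order. dp[13][12] = 9 confirms this is the maximum.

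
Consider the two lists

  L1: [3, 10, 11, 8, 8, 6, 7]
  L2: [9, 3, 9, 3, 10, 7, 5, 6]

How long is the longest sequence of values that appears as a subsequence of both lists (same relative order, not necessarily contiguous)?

Taking 3 at L1[1]=L2[4]; then 10 at L1[2]=L2[5]; then 6 at L1[6]=L2[8] gives a common subsequence of length 3. dp[7][8] = 3 confirms this is the maximum.

3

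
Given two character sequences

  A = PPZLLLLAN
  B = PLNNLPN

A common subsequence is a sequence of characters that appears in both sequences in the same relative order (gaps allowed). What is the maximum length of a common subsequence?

Taking P at A[2]=B[1] → L at A[4]=B[2] → L at A[5]=B[5] → N at A[9]=B[7] gives a common subsequence of length 4, and the DP table's final entry dp[9][7] is also 4, so no common subsequence is longer.

4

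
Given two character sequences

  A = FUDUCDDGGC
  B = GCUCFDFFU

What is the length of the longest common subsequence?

3

Let dp[i][j] be the LCS length of the first i characters of A and the first j characters of B. dp[i][j] = dp[i-1][j-1]+1 when the i-th and j-th characters match, else max(dp[i-1][j], dp[i][j-1]).
    ·  G  C  U  C  F  D  F  F  U
 ·  0  0  0  0  0  0  0  0  0  0
 F  0  0  0  0  0  1  1  1  1  1
 U  0  0  0  1  1  1  1  1  1  2
 D  0  0  0  1  1  1  2  2  2  2
 U  0  0  0  1  1  1  2  2  2  3
 C  0  0  1  1  2  2  2  2  2  3
 D  0  0  1  1  2  2  3  3  3  3
 D  0  0  1  1  2  2  3  3  3  3
 G  0  1  1  1  2  2  3  3  3  3
 G  0  1  1  1  2  2  3  3  3  3
 C  0  1  2  2  2  2  3  3  3  3
dp[10][9] = 3. One LCS (by backtracking along matches): FDU.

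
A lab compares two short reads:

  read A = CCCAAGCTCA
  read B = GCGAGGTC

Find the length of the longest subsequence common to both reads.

5

Let dp[i][j] be the LCS length of the first i bases of read A and the first j bases of read B. dp[i][j] = dp[i-1][j-1]+1 when the i-th and j-th bases match, else max(dp[i-1][j], dp[i][j-1]).
    ·  G  C  G  A  G  G  T  C
 ·  0  0  0  0  0  0  0  0  0
 C  0  0  1  1  1  1  1  1  1
 C  0  0  1  1  1  1  1  1  2
 C  0  0  1  1  1  1  1  1  2
 A  0  0  1  1  2  2  2  2  2
 A  0  0  1  1  2  2  2  2  2
 G  0  1  1  2  2  3  3  3  3
 C  0  1  2  2  2  3  3  3  4
 T  0  1  2  2  2  3  3  4  4
 C  0  1  2  2  2  3  3  4  5
 A  0  1  2  2  3  3  3  4  5
dp[10][8] = 5. One LCS (by backtracking along matches): CAGTC.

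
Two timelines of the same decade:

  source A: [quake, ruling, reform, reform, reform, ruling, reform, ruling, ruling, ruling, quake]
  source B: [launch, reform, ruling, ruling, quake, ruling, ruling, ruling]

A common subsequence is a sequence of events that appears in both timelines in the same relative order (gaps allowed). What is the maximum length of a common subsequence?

Pick ruling (source A #2, source B #3) → ruling (source A #6, source B #4) → ruling (source A #8, source B #6) → ruling (source A #9, source B #7) → ruling (source A #10, source B #8); all 5 events appear in both, in order. The LCS DP gives dp[11][8] = 5, so this is optimal.

5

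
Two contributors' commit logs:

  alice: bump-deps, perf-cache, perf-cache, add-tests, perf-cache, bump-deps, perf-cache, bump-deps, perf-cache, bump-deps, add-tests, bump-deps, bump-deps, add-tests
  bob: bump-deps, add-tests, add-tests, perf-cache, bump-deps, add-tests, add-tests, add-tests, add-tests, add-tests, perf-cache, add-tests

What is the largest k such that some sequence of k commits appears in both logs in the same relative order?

Taking bump-deps at alice[1]=bob[1]; then add-tests at alice[4]=bob[3]; then perf-cache at alice[5]=bob[4]; then bump-deps at alice[6]=bob[5]; then perf-cache at alice[9]=bob[11]; then add-tests at alice[14]=bob[12] gives a common subsequence of length 6. The LCS DP gives dp[14][12] = 6, so this is optimal.

6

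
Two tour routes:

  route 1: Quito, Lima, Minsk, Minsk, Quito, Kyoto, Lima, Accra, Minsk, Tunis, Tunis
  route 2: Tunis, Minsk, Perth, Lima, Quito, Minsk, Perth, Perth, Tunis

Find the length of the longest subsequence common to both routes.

One common subsequence of length 4: Lima at route 1[2]=route 2[4]; then Quito at route 1[5]=route 2[5]; then Minsk at route 1[9]=route 2[6]; then Tunis at route 1[11]=route 2[9]. dp[11][9] = 4 confirms this is the maximum.

4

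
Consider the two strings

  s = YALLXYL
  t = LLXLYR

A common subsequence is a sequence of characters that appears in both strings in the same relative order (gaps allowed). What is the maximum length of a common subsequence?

4

Pick L (s #3, t #1), L (s #4, t #2), X (s #5, t #3), Y (s #6, t #5); all 4 characters appear in both, in order. dp[7][6] = 4 confirms this is the maximum.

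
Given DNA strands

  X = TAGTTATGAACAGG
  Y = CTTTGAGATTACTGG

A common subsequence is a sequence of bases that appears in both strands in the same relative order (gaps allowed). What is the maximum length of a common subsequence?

One common subsequence of length 10: T (X #1, Y #2), then T (X #4, Y #3), then T (X #5, Y #4), then A (X #6, Y #6), then G (X #8, Y #7), then A (X #9, Y #8), then A (X #10, Y #11), then C (X #11, Y #12), then G (X #13, Y #14), then G (X #14, Y #15), and the DP table's final entry dp[14][15] is also 10, so no common subsequence is longer.

10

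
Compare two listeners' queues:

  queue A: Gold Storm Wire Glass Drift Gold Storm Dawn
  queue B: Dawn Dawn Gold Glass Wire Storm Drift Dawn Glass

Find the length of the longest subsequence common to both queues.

4

Taking Gold at queue A[1]=queue B[3], then Storm at queue A[2]=queue B[6], then Drift at queue A[5]=queue B[7], then Dawn at queue A[8]=queue B[8] gives a common subsequence of length 4, and the DP table's final entry dp[8][9] is also 4, so no common subsequence is longer.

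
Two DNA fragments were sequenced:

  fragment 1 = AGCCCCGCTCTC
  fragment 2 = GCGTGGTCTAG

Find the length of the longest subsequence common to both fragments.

Taking G (fragment 1 #2, fragment 2 #1), then C (fragment 1 #3, fragment 2 #2), then G (fragment 1 #7, fragment 2 #6), then T (fragment 1 #9, fragment 2 #7), then C (fragment 1 #10, fragment 2 #8), then T (fragment 1 #11, fragment 2 #9) gives a common subsequence of length 6. dp[12][11] = 6 confirms this is the maximum.

6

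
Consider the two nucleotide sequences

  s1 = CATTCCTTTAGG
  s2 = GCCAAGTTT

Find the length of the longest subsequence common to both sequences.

5

Let dp[i][j] be the LCS length of the first i bases of s1 and the first j bases of s2. dp[i][j] = dp[i-1][j-1]+1 when the i-th and j-th bases match, else max(dp[i-1][j], dp[i][j-1]).
    ·  G  C  C  A  A  G  T  T  T
 ·  0  0  0  0  0  0  0  0  0  0
 C  0  0  1  1  1  1  1  1  1  1
 A  0  0  1  1  2  2  2  2  2  2
 T  0  0  1  1  2  2  2  3  3  3
 T  0  0  1  1  2  2  2  3  4  4
 C  0  0  1  2  2  2  2  3  4  4
 C  0  0  1  2  2  2  2  3  4  4
 T  0  0  1  2  2  2  2  3  4  5
 T  0  0  1  2  2  2  2  3  4  5
 T  0  0  1  2  2  2  2  3  4  5
 A  0  0  1  2  3  3  3  3  4  5
 G  0  1  1  2  3  3  4  4  4  5
 G  0  1  1  2  3  3  4  4  4  5
dp[12][9] = 5. One LCS (by backtracking along matches): CATTT.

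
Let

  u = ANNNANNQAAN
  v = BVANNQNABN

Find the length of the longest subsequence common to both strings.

6

Pick A at u[1]=v[3]; then N at u[2]=v[4]; then N at u[3]=v[5]; then N at u[4]=v[7]; then A at u[5]=v[8]; then N at u[11]=v[10]; all 6 characters appear in both, in order. Since dp[11][10] = 6, nothing longer is possible.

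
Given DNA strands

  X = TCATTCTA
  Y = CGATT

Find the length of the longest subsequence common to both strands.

4

Taking C (X #2, Y #1); then A (X #3, Y #3); then T (X #5, Y #4); then T (X #7, Y #5) gives a common subsequence of length 4. dp[8][5] = 4 confirms this is the maximum.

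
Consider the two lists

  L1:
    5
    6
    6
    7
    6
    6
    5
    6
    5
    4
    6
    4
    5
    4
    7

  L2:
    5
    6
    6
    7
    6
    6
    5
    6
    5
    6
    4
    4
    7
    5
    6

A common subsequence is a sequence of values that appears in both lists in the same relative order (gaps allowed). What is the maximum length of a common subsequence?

13

Taking 5 [1,1], then 6 [2,2], then 6 [3,3], then 7 [4,4], then 6 [5,5], then 6 [6,6], then 5 [7,7], then 6 [8,8], then 5 [9,9], then 6 [11,10], then 4 [12,11], then 4 [14,12], then 7 [15,13] gives a common subsequence of length 13. The LCS DP gives dp[15][15] = 13, so this is optimal.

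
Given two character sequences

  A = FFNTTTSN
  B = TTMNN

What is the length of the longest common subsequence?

3

Match T (A #4, B #1), then T (A #5, B #2), then N (A #8, B #5) — 3 characters in the same relative order in both. dp[8][5] = 3 confirms this is the maximum.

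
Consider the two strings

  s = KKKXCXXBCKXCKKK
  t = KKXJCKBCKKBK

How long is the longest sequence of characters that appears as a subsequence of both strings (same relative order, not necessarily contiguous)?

9

Taking K (s #2, t #1), then K (s #3, t #2), then X (s #4, t #3), then C (s #5, t #5), then B (s #8, t #7), then C (s #9, t #8), then K (s #10, t #9), then K (s #13, t #10), then K (s #15, t #12) gives a common subsequence of length 9, and the DP table's final entry dp[15][12] is also 9, so no common subsequence is longer.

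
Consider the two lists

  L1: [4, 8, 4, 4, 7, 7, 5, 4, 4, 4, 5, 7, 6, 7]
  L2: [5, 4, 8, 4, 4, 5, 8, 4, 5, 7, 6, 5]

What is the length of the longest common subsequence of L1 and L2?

Pick 4 (L1 #1, L2 #2); then 8 (L1 #2, L2 #3); then 4 (L1 #3, L2 #4); then 4 (L1 #4, L2 #5); then 5 (L1 #7, L2 #6); then 4 (L1 #10, L2 #8); then 5 (L1 #11, L2 #9); then 7 (L1 #12, L2 #10); then 6 (L1 #13, L2 #11); all 9 values appear in both, in order. dp[14][12] = 9 confirms this is the maximum.

9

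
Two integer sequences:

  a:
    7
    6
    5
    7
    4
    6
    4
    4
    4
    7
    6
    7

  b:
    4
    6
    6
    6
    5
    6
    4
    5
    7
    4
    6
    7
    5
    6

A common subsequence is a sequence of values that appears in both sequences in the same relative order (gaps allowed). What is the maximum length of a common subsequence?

One common subsequence of length 7: 6 (a #2, b #6); then 5 (a #3, b #8); then 7 (a #4, b #9); then 4 (a #5, b #10); then 6 (a #6, b #11); then 7 (a #10, b #12); then 6 (a #11, b #14). The LCS DP gives dp[12][14] = 7, so this is optimal.

7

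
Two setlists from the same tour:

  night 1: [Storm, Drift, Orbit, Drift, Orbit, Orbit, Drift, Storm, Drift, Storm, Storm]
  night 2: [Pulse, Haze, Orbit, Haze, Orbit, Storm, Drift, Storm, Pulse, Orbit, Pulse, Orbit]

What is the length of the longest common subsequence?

5

Taking Orbit (night 1 #3, night 2 #3), then Orbit (night 1 #6, night 2 #5), then Storm (night 1 #8, night 2 #6), then Drift (night 1 #9, night 2 #7), then Storm (night 1 #10, night 2 #8) gives a common subsequence of length 5, and the DP table's final entry dp[11][12] is also 5, so no common subsequence is longer.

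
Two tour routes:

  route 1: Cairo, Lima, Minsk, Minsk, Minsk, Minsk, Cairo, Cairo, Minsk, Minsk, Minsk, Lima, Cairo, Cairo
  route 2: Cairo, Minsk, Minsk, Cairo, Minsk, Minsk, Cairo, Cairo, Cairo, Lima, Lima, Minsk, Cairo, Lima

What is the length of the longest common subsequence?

Pick Cairo at route 1[1]=route 2[1], Minsk at route 1[3]=route 2[2], Minsk at route 1[4]=route 2[3], Minsk at route 1[5]=route 2[5], Minsk at route 1[6]=route 2[6], Cairo at route 1[7]=route 2[8], Cairo at route 1[8]=route 2[9], Minsk at route 1[9]=route 2[12], Lima at route 1[12]=route 2[14]; all 9 stops appear in both, in order. The LCS DP gives dp[14][14] = 9, so this is optimal.

9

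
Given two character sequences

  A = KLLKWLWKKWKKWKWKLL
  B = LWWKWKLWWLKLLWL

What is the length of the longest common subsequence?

11

One common subsequence of length 11: L at A[3]=B[1], then W at A[5]=B[2], then W at A[7]=B[3], then K at A[9]=B[4], then W at A[10]=B[5], then K at A[11]=B[6], then W at A[13]=B[8], then W at A[15]=B[9], then K at A[16]=B[11], then L at A[17]=B[13], then L at A[18]=B[15]. The LCS DP gives dp[18][15] = 11, so this is optimal.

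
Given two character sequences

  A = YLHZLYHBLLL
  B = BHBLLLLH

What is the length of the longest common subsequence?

5

Let dp[i][j] be the LCS length of the first i characters of A and the first j characters of B. dp[i][j] = dp[i-1][j-1]+1 when the i-th and j-th characters match, else max(dp[i-1][j], dp[i][j-1]).
    ·  B  H  B  L  L  L  L  H
 ·  0  0  0  0  0  0  0  0  0
 Y  0  0  0  0  0  0  0  0  0
 L  0  0  0  0  1  1  1  1  1
 H  0  0  1  1  1  1  1  1  2
 Z  0  0  1  1  1  1  1  1  2
 L  0  0  1  1  2  2  2  2  2
 Y  0  0  1  1  2  2  2  2  2
 H  0  0  1  1  2  2  2  2  3
 B  0  1  1  2  2  2  2  2  3
 L  0  1  1  2  3  3  3  3  3
 L  0  1  1  2  3  4  4  4  4
 L  0  1  1  2  3  4  5  5  5
dp[11][8] = 5. One LCS (by backtracking along matches): HLLLL.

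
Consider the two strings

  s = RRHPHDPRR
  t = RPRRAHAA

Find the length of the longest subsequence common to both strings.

Let dp[i][j] be the LCS length of the first i characters of s and the first j characters of t. dp[i][j] = dp[i-1][j-1]+1 when the i-th and j-th characters match, else max(dp[i-1][j], dp[i][j-1]).
    ·  R  P  R  R  A  H  A  A
 ·  0  0  0  0  0  0  0  0  0
 R  0  1  1  1  1  1  1  1  1
 R  0  1  1  2  2  2  2  2  2
 H  0  1  1  2  2  2  3  3  3
 P  0  1  2  2  2  2  3  3  3
 H  0  1  2  2  2  2  3  3  3
 D  0  1  2  2  2  2  3  3  3
 P  0  1  2  2  2  2  3  3  3
 R  0  1  2  3  3  3  3  3  3
 R  0  1  2  3  4  4  4  4  4
dp[9][8] = 4. One LCS (by backtracking along matches): RPRR.

4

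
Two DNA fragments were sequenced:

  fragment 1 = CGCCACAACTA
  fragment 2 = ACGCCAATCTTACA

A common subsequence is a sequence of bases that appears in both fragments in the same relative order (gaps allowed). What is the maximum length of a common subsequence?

Taking C [1,2], G [2,3], C [3,4], C [4,5], A [5,7], C [6,9], A [8,12], C [9,13], A [11,14] gives a common subsequence of length 9, and the DP table's final entry dp[11][14] is also 9, so no common subsequence is longer.

9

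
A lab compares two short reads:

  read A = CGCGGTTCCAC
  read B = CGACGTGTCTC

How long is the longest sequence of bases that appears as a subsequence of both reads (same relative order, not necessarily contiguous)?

Match C (read A #1, read B #1), G (read A #2, read B #2), C (read A #3, read B #4), G (read A #4, read B #5), G (read A #5, read B #7), T (read A #6, read B #8), T (read A #7, read B #10), C (read A #11, read B #11) — 8 bases in the same relative order in both. Since dp[11][11] = 8, nothing longer is possible.

8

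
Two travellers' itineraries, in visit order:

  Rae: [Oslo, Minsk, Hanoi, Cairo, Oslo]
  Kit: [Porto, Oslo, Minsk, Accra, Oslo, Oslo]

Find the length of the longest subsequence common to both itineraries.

3

Match Oslo (Rae #1, Kit #2) → Minsk (Rae #2, Kit #3) → Oslo (Rae #5, Kit #6) — 3 stops in the same relative order in both. dp[5][6] = 3 confirms this is the maximum.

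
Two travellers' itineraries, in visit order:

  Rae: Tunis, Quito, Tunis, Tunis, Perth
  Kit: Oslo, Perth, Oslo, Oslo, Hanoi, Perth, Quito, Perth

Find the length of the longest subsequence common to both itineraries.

2

One common subsequence of length 2: Quito [2,7], then Perth [5,8]. dp[5][8] = 2 confirms this is the maximum.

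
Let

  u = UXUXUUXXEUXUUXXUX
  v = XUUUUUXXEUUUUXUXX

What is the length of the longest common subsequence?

13

Pick U (u #1, v #3) → U (u #3, v #4) → U (u #5, v #5) → U (u #6, v #6) → X (u #7, v #7) → X (u #8, v #8) → E (u #9, v #9) → U (u #10, v #11) → U (u #12, v #12) → U (u #13, v #13) → X (u #14, v #14) → X (u #15, v #16) → X (u #17, v #17); all 13 characters appear in both, in order. Since dp[17][17] = 13, nothing longer is possible.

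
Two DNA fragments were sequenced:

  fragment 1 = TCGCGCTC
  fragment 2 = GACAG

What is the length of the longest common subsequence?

Match G (fragment 1 #3, fragment 2 #1); then C (fragment 1 #4, fragment 2 #3); then G (fragment 1 #5, fragment 2 #5) — 3 bases in the same relative order in both. Since dp[8][5] = 3, nothing longer is possible.

3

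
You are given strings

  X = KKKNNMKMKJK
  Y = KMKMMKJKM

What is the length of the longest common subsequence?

Let dp[i][j] be the LCS length of the first i characters of X and the first j characters of Y. dp[i][j] = dp[i-1][j-1]+1 when the i-th and j-th characters match, else max(dp[i-1][j], dp[i][j-1]).
    ·  K  M  K  M  M  K  J  K  M
 ·  0  0  0  0  0  0  0  0  0  0
 K  0  1  1  1  1  1  1  1  1  1
 K  0  1  1  2  2  2  2  2  2  2
 K  0  1  1  2  2  2  3  3  3  3
 N  0  1  1  2  2  2  3  3  3  3
 N  0  1  1  2  2  2  3  3  3  3
 M  0  1  2  2  3  3  3  3  3  4
 K  0  1  2  3  3  3  4  4  4  4
 M  0  1  2  3  4  4  4  4  4  5
 K  0  1  2  3  4  4  5  5  5  5
 J  0  1  2  3  4  4  5  6  6  6
 K  0  1  2  3  4  4  5  6  7  7
dp[11][9] = 7. One LCS (by backtracking along matches): KKMMKJK.

7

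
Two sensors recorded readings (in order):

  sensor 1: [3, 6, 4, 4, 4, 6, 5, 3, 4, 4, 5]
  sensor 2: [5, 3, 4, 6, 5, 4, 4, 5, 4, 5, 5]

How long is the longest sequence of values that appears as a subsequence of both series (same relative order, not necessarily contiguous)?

7

Taking 3 (sensor 1 #1, sensor 2 #2), 6 (sensor 1 #2, sensor 2 #4), 4 (sensor 1 #3, sensor 2 #6), 4 (sensor 1 #4, sensor 2 #7), 4 (sensor 1 #5, sensor 2 #9), 5 (sensor 1 #7, sensor 2 #10), 5 (sensor 1 #11, sensor 2 #11) gives a common subsequence of length 7. Since dp[11][11] = 7, nothing longer is possible.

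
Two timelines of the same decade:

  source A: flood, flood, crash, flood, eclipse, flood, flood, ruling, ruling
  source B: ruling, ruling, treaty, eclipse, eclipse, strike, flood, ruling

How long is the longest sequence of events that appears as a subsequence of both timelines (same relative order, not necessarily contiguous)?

One common subsequence of length 3: eclipse at source A[5]=source B[5] → flood at source A[7]=source B[7] → ruling at source A[9]=source B[8]. The LCS DP gives dp[9][8] = 3, so this is optimal.

3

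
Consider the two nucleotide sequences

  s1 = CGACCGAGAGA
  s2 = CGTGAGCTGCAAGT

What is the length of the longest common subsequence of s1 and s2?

8

Pick C (s1 #1, s2 #1); then G (s1 #2, s2 #4); then A (s1 #3, s2 #5); then C (s1 #4, s2 #7); then C (s1 #5, s2 #10); then A (s1 #7, s2 #11); then A (s1 #9, s2 #12); then G (s1 #10, s2 #13); all 8 bases appear in both, in order. dp[11][14] = 8 confirms this is the maximum.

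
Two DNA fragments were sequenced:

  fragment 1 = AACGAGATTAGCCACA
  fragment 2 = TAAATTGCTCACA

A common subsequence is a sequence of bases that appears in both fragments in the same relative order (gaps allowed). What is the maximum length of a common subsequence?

Pick A [2,2] → A [5,3] → A [7,4] → T [8,5] → T [9,6] → G [11,7] → C [12,8] → C [13,10] → A [14,11] → C [15,12] → A [16,13]; all 11 bases appear in both, in order. dp[16][13] = 11 confirms this is the maximum.

11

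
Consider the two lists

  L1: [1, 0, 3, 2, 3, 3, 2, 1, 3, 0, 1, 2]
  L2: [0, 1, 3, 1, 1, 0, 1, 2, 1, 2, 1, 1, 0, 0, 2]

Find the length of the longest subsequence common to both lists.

Taking 1 [1,5], 0 [2,6], 2 [4,8], 2 [7,10], 1 [8,12], 0 [10,14], 2 [12,15] gives a common subsequence of length 7, and the DP table's final entry dp[12][15] is also 7, so no common subsequence is longer.

7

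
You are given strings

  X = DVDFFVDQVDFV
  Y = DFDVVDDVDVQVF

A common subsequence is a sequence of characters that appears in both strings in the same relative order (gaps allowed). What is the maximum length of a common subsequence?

8

Pick D [1,3]; then V [2,5]; then D [3,7]; then V [6,8]; then D [7,9]; then Q [8,11]; then V [9,12]; then F [11,13]; all 8 characters appear in both, in order, and the DP table's final entry dp[12][13] is also 8, so no common subsequence is longer.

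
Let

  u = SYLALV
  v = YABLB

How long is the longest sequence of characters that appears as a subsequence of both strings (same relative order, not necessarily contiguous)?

Let dp[i][j] be the LCS length of the first i characters of u and the first j characters of v. dp[i][j] = dp[i-1][j-1]+1 when the i-th and j-th characters match, else max(dp[i-1][j], dp[i][j-1]).
    ·  Y  A  B  L  B
 ·  0  0  0  0  0  0
 S  0  0  0  0  0  0
 Y  0  1  1  1  1  1
 L  0  1  1  1  2  2
 A  0  1  2  2  2  2
 L  0  1  2  2  3  3
 V  0  1  2  2  3  3
dp[6][5] = 3. One LCS (by backtracking along matches): YAL.

3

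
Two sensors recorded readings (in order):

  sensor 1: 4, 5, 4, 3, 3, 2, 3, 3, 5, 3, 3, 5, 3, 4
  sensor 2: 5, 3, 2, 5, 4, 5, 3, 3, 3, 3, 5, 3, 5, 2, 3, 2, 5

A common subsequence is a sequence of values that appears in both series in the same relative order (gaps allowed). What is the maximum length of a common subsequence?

10

Taking 4 (sensor 1 #1, sensor 2 #5); then 5 (sensor 1 #2, sensor 2 #6); then 3 (sensor 1 #4, sensor 2 #7); then 3 (sensor 1 #5, sensor 2 #8); then 3 (sensor 1 #7, sensor 2 #9); then 3 (sensor 1 #8, sensor 2 #10); then 5 (sensor 1 #9, sensor 2 #11); then 3 (sensor 1 #10, sensor 2 #12); then 3 (sensor 1 #11, sensor 2 #15); then 5 (sensor 1 #12, sensor 2 #17) gives a common subsequence of length 10. dp[14][17] = 10 confirms this is the maximum.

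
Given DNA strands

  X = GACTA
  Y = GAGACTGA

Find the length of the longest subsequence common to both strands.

5

Pick G at X[1]=Y[3]; then A at X[2]=Y[4]; then C at X[3]=Y[5]; then T at X[4]=Y[6]; then A at X[5]=Y[8]; all 5 bases appear in both, in order. dp[5][8] = 5 confirms this is the maximum.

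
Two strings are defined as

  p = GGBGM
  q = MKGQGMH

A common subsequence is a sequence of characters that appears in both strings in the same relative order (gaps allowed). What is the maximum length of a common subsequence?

3

Let dp[i][j] be the LCS length of the first i characters of p and the first j characters of q. dp[i][j] = dp[i-1][j-1]+1 when the i-th and j-th characters match, else max(dp[i-1][j], dp[i][j-1]).
    ·  M  K  G  Q  G  M  H
 ·  0  0  0  0  0  0  0  0
 G  0  0  0  1  1  1  1  1
 G  0  0  0  1  1  2  2  2
 B  0  0  0  1  1  2  2  2
 G  0  0  0  1  1  2  2  2
 M  0  1  1  1  1  2  3  3
dp[5][7] = 3. One LCS (by backtracking along matches): GGM.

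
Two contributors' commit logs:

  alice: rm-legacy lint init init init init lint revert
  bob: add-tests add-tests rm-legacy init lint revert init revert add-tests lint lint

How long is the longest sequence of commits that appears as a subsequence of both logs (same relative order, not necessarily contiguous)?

Match rm-legacy (alice #1, bob #3); then lint (alice #2, bob #5); then init (alice #3, bob #7); then lint (alice #7, bob #11) — 4 commits in the same relative order in both. Since dp[8][11] = 4, nothing longer is possible.

4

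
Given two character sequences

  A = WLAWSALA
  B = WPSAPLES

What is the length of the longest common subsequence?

4

Match W (A #1, B #1) → S (A #5, B #3) → A (A #6, B #4) → L (A #7, B #6) — 4 characters in the same relative order in both. Since dp[8][8] = 4, nothing longer is possible.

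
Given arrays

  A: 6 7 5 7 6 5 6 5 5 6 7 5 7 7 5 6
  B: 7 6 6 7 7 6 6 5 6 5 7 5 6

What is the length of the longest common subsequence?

11

Taking 6 [1,3], 7 [2,4], 7 [4,5], 6 [5,6], 6 [7,7], 5 [9,8], 6 [10,9], 5 [12,10], 7 [14,11], 5 [15,12], 6 [16,13] gives a common subsequence of length 11. Since dp[16][13] = 11, nothing longer is possible.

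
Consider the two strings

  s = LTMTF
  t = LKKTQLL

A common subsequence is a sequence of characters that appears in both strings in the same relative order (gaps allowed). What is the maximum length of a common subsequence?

One common subsequence of length 2: L at s[1]=t[1], then T at s[2]=t[4], and the DP table's final entry dp[5][7] is also 2, so no common subsequence is longer.

2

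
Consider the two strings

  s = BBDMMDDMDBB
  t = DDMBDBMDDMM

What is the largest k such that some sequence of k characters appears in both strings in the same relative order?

Pick B at s[1]=t[4] → B at s[2]=t[6] → M at s[5]=t[7] → D at s[6]=t[8] → D at s[7]=t[9] → M at s[8]=t[11]; all 6 characters appear in both, in order. dp[11][11] = 6 confirms this is the maximum.

6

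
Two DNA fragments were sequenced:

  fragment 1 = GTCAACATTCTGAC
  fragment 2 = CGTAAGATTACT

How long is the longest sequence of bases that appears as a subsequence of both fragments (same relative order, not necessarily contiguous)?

Match G at fragment 1[1]=fragment 2[2], then T at fragment 1[2]=fragment 2[3], then A at fragment 1[4]=fragment 2[4], then A at fragment 1[5]=fragment 2[5], then A at fragment 1[7]=fragment 2[7], then T at fragment 1[8]=fragment 2[8], then T at fragment 1[9]=fragment 2[9], then C at fragment 1[10]=fragment 2[11], then T at fragment 1[11]=fragment 2[12] — 9 bases in the same relative order in both, and the DP table's final entry dp[14][12] is also 9, so no common subsequence is longer.

9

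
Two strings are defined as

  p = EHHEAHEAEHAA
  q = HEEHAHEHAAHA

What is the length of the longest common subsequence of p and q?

Let dp[i][j] be the LCS length of the first i characters of p and the first j characters of q. dp[i][j] = dp[i-1][j-1]+1 when the i-th and j-th characters match, else max(dp[i-1][j], dp[i][j-1]).
    ·  H  E  E  H  A  H  E  H  A  A  H  A
 ·  0  0  0  0  0  0  0  0  0  0  0  0  0
 E  0  0  1  1  1  1  1  1  1  1  1  1  1
 H  0  1  1  1  2  2  2  2  2  2  2  2  2
 H  0  1  1  1  2  2  3  3  3  3  3  3  3
 E  0  1  2  2  2  2  3  4  4  4  4  4  4
 A  0  1  2  2  2  3  3  4  4  5  5  5  5
 H  0  1  2  2  3  3  4  4  5  5  5  6  6
 E  0  1  2  3  3  3  4  5  5  5  5  6  6
 A  0  1  2  3  3  4  4  5  5  6  6  6  7
 E  0  1  2  3  3  4  4  5  5  6  6  6  7
 H  0  1  2  3  4  4  5  5  6  6  6  7  7
 A  0  1  2  3  4  5  5  5  6  7  7  7  8
 A  0  1  2  3  4  5  5  5  6  7  8  8  8
dp[12][12] = 8. One LCS (by backtracking along matches): EHHEAAHA.

8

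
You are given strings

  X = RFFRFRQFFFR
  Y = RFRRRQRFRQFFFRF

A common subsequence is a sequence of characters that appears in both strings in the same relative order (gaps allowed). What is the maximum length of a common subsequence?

Pick R (X #1, Y #1), F (X #2, Y #2), R (X #4, Y #7), F (X #5, Y #8), R (X #6, Y #9), Q (X #7, Y #10), F (X #8, Y #11), F (X #9, Y #12), F (X #10, Y #13), R (X #11, Y #14); all 10 characters appear in both, in order. Since dp[11][15] = 10, nothing longer is possible.

10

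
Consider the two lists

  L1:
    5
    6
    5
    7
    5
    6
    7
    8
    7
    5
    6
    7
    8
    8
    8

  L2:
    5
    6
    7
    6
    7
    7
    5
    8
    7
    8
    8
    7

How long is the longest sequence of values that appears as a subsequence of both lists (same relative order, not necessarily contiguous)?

Pick 5 at L1[1]=L2[1], then 6 at L1[2]=L2[2], then 7 at L1[4]=L2[3], then 6 at L1[6]=L2[4], then 7 at L1[7]=L2[5], then 7 at L1[9]=L2[6], then 5 at L1[10]=L2[7], then 7 at L1[12]=L2[9], then 8 at L1[13]=L2[10], then 8 at L1[14]=L2[11]; all 10 values appear in both, in order. Since dp[15][12] = 10, nothing longer is possible.

10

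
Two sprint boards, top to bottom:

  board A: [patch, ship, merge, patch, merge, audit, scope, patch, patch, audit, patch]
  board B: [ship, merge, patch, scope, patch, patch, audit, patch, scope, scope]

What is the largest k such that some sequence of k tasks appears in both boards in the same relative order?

8

Match ship at board A[2]=board B[1], then merge at board A[3]=board B[2], then patch at board A[4]=board B[3], then scope at board A[7]=board B[4], then patch at board A[8]=board B[5], then patch at board A[9]=board B[6], then audit at board A[10]=board B[7], then patch at board A[11]=board B[8] — 8 tasks in the same relative order in both. The LCS DP gives dp[11][10] = 8, so this is optimal.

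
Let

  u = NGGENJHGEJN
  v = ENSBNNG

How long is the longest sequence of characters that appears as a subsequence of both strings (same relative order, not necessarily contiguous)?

3

Match N (u #1, v #5) → N (u #5, v #6) → G (u #8, v #7) — 3 characters in the same relative order in both, and the DP table's final entry dp[11][7] is also 3, so no common subsequence is longer.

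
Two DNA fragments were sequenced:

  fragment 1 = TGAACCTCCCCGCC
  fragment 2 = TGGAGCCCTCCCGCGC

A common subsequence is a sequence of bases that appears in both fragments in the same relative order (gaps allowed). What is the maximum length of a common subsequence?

One common subsequence of length 12: T at fragment 1[1]=fragment 2[1] → G at fragment 1[2]=fragment 2[3] → A at fragment 1[3]=fragment 2[4] → C at fragment 1[5]=fragment 2[7] → C at fragment 1[6]=fragment 2[8] → T at fragment 1[7]=fragment 2[9] → C at fragment 1[8]=fragment 2[10] → C at fragment 1[9]=fragment 2[11] → C at fragment 1[10]=fragment 2[12] → C at fragment 1[11]=fragment 2[14] → G at fragment 1[12]=fragment 2[15] → C at fragment 1[14]=fragment 2[16], and the DP table's final entry dp[14][16] is also 12, so no common subsequence is longer.

12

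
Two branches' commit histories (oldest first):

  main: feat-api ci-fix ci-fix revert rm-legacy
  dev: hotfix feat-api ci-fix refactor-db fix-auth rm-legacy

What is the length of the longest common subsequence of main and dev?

Pick feat-api (main #1, dev #2), ci-fix (main #2, dev #3), rm-legacy (main #5, dev #6); all 3 commits appear in both, in order. The LCS DP gives dp[5][6] = 3, so this is optimal.

3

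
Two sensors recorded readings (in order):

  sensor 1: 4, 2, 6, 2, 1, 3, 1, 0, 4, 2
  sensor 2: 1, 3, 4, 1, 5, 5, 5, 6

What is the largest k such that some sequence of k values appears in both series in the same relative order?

3

One common subsequence of length 3: 1 [5,1], 3 [6,2], 1 [7,4], and the DP table's final entry dp[10][8] is also 3, so no common subsequence is longer.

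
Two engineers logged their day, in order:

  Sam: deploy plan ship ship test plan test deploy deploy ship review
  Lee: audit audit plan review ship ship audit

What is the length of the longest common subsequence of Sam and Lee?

Match plan (Sam #2, Lee #3) → ship (Sam #3, Lee #5) → ship (Sam #4, Lee #6) — 3 tasks in the same relative order in both. The LCS DP gives dp[11][7] = 3, so this is optimal.

3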